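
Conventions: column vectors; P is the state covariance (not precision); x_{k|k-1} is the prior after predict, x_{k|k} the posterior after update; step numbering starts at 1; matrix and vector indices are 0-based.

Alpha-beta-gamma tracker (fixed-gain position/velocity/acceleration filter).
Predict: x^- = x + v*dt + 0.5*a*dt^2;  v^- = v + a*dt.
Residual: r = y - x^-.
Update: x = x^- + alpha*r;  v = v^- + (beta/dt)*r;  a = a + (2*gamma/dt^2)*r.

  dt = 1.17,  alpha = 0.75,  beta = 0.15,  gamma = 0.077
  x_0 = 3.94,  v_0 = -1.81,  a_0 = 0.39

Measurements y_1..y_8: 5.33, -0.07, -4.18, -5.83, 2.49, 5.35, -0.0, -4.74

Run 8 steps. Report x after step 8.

step 1: x_pred=2.0892  r=3.2408  x^+=4.5198  v^+=-0.9382  a^+=0.7546
step 2: x_pred=3.9386  r=-4.0086  x^+=0.9321  v^+=-0.5693  a^+=0.3036
step 3: x_pred=0.4739  r=-4.6539  x^+=-3.0165  v^+=-0.8107  a^+=-0.2199
step 4: x_pred=-4.1156  r=-1.7144  x^+=-5.4014  v^+=-1.2878  a^+=-0.4128
step 5: x_pred=-7.1907  r=9.6807  x^+=0.0698  v^+=-0.5297  a^+=0.6763
step 6: x_pred=-0.0870  r=5.4370  x^+=3.9907  v^+=0.9586  a^+=1.2879
step 7: x_pred=5.9938  r=-5.9938  x^+=1.4985  v^+=1.6970  a^+=0.6136
step 8: x_pred=3.9040  r=-8.6440  x^+=-2.5790  v^+=1.3068  a^+=-0.3588

x_post = -2.5790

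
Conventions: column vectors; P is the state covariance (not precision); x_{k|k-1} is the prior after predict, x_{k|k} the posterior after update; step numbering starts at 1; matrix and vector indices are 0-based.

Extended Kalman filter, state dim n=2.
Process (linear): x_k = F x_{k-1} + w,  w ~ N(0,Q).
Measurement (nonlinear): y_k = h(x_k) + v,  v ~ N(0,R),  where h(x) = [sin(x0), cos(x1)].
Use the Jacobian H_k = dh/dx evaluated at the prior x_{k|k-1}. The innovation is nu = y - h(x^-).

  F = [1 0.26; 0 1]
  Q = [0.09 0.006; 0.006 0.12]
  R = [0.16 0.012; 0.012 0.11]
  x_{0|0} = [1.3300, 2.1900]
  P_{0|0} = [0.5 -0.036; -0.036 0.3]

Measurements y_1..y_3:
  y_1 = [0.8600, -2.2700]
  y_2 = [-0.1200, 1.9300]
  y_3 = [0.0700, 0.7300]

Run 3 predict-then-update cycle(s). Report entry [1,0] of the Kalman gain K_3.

step 1: x^-=[1.8994, 2.1900]  P^-=[0.5916 0.0480; 0.0480 0.4200]  H_jac=[-0.3227 0.0000; 0.0000 -0.8143]  S=[0.2216 0.0246; 0.0246 0.3885]  K=[-0.8563 -0.0464; 0.0281 -0.8821]  nu=[-0.0865, -1.6896]  x^+=[2.0518, 3.6780]  P^+=[0.4263 0.0189; 0.0189 0.1187]
step 2: x^-=[3.0081, 3.6780]  P^-=[0.5341 0.0558; 0.0558 0.2387]  H_jac=[-0.9911 0.0000; 0.0000 0.5110]  S=[0.6846 -0.0162; -0.0162 0.1723]  K=[-0.7710 0.0927; -0.0641 0.7019]  nu=[-0.2531, 2.7896]  x^+=[3.4617, 5.6520]  P^+=[0.1233 0.0018; 0.0018 0.1496]
step 3: x^-=[4.9313, 5.6520]  P^-=[0.2244 0.0467; 0.0467 0.2696]  H_jac=[0.2171 0.0000; 0.0000 0.5901]  S=[0.1706 0.0180; 0.0180 0.2039]  K=[0.2740 0.1111; -0.0230 0.7823]  nu=[1.0461, -0.0774]  x^+=[5.2093, 5.5675]  P^+=[0.2080 0.0263; 0.0263 0.1454]

K[1,0] = -0.0230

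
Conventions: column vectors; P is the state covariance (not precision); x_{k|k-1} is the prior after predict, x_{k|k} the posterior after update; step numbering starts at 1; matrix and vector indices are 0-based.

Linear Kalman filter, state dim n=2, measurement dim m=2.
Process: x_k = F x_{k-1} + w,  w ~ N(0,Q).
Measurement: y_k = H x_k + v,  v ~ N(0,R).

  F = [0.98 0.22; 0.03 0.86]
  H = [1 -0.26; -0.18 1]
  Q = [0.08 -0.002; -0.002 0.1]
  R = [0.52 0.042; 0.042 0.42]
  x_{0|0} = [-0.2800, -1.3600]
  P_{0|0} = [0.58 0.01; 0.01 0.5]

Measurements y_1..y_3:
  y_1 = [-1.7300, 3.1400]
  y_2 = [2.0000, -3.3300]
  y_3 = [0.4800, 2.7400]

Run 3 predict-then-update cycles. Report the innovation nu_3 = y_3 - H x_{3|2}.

innov = [0.3178, 3.3127]

step 1: x^-=[-0.5736, -1.1780]  P^-=[0.6655 0.1181; 0.1181 0.4708]  S=[1.1559 -0.0765; -0.0765 0.8699]  K=[0.5523 0.0467; 0.0307 0.5195]  nu=[-1.4627, 4.2148]  x^+=[-1.1846, 0.9668]  P^+=[0.3150 0.0995; 0.0995 0.2374]
step 2: x^-=[-0.9482, 0.7959]  P^-=[0.4369 0.1367; 0.1367 0.2810]  S=[0.9049 0.0334; 0.0334 0.6659]  K=[0.4412 0.0651; 0.0562 0.3822]  nu=[3.1551, -4.2966]  x^+=[0.1644, -0.6688]  P^+=[0.2561 0.0919; 0.0919 0.1794]
step 3: x^-=[0.0139, -0.5702]  P^-=[0.3743 0.1176; 0.1176 0.2377]  S=[0.8492 0.0359; 0.0359 0.6275]  K=[0.4023 0.0570; 0.0512 0.3421]  nu=[0.3178, 3.3127]  x^+=[0.3306, 0.5794]  P^+=[0.2331 0.0828; 0.0828 0.1607]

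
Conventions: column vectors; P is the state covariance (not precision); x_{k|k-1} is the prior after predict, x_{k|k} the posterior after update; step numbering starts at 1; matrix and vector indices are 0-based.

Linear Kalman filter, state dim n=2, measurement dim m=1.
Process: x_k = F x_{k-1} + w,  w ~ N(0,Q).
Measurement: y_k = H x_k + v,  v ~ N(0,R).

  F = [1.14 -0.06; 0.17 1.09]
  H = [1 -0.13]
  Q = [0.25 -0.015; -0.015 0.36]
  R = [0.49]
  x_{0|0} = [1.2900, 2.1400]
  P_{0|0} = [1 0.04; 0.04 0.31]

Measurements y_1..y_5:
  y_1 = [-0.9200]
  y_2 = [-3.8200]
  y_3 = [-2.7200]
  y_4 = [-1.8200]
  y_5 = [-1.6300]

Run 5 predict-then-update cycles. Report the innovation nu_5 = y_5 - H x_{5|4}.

step 1: x^-=[1.3422, 2.5519]  P^-=[1.5452 0.2078; 0.2078 0.7720]  S=[1.9943]  K=[0.7613; 0.0539]  nu=[-1.9305]  x^+=[-0.1275, 2.4479]  P^+=[0.3894 0.1260; 0.1260 0.7662]
step 2: x^-=[-0.2922, 2.6465]  P^-=[0.7416 0.1657; 0.1657 1.3283]  S=[1.2110]  K=[0.5946; -0.0058]  nu=[-3.1838]  x^+=[-2.1853, 2.6650]  P^+=[0.3134 0.1698; 0.1698 1.3283]
step 3: x^-=[-2.6511, 2.5333]  P^-=[0.6389 0.1682; 0.1682 2.0101]  S=[1.1191]  K=[0.5513; -0.0832]  nu=[0.2605]  x^+=[-2.5075, 2.5117]  P^+=[0.2987 0.2195; 0.2195 2.0024]
step 4: x^-=[-3.0093, 2.3114]  P^-=[0.6154 0.1825; 0.1825 2.8290]  S=[1.1057]  K=[0.5351; -0.1676]  nu=[1.4898]  x^+=[-2.2122, 2.0618]  P^+=[0.2988 0.2816; 0.2816 2.7980]
step 5: x^-=[-2.6456, 1.8713]  P^-=[0.6099 0.2070; 0.2070 3.7973]  S=[1.1102]  K=[0.5251; -0.2582]  nu=[1.2588]  x^+=[-1.9846, 1.5463]  P^+=[0.3038 0.3575; 0.3575 3.7233]

innov = [1.2588]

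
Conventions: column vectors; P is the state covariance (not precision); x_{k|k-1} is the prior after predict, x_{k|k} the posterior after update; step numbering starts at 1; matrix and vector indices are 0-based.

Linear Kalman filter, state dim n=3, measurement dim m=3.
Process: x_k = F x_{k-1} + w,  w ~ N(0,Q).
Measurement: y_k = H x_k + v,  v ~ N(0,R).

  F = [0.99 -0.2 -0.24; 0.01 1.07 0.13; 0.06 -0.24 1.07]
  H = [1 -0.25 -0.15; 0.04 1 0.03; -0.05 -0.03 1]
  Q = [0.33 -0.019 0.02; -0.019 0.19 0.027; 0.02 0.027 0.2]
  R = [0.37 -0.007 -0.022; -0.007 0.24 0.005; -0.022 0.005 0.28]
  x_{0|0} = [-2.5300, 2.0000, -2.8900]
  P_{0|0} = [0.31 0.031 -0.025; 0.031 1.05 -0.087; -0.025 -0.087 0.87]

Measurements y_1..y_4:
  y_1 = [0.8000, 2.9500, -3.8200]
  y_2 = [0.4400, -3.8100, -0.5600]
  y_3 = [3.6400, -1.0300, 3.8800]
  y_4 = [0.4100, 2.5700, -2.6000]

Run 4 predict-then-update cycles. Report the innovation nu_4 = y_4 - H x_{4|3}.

innov = [-2.0374, 3.9487, -4.7111]

step 1: x^-=[-2.2111, 1.7390, -3.7241]  P^-=[0.7172 -0.2136 -0.1549; -0.2136 1.3833 -0.2169; -0.1549 -0.2169 1.2982]  S=[1.3398 -0.5109 -0.3413; -0.5109 1.5951 -0.2107; -0.3413 -0.2107 1.6091]  K=[0.6343 0.0885 0.0316; -0.0989 0.8171 -0.0679; -0.0200 -0.0149 0.8095]  nu=[2.8872, 1.4112, -0.1543]  x^+=[-0.2597, 2.6170, -3.9277]  P^+=[0.2363 0.0073 0.0074; 0.0073 0.1964 -0.0065; 0.0074 -0.0065 0.2272]
step 2: x^-=[0.1621, 2.2870, -4.8463]  P^-=[0.5755 -0.0553 -0.0080; -0.0553 0.4170 0.0017; -0.0080 0.0017 0.4763]  S=[1.0125 -0.1456 -0.1266; -0.1456 0.6541 0.0098; -0.1266 0.0098 0.7587]  K=[0.6019 0.0835 0.0531; -0.0727 0.6186 -0.0308; 0.0018 0.0149 0.6284]  nu=[0.1227, -5.9581, 4.3630]  x^+=[-0.0298, -1.5420, -2.1929]  P^+=[0.2246 0.0067 0.0135; 0.0067 0.1485 0.0009; 0.0135 0.0009 0.1767]
step 3: x^-=[0.8052, -1.9353, -1.9782]  P^-=[0.5573 -0.0455 0.0074; -0.0455 0.3635 0.0152; 0.0074 0.0152 0.4128]  S=[0.9810 -0.1247 -0.1046; -0.1247 0.6020 0.0232; -0.1046 0.0232 0.6927]  K=[0.5955 0.0828 0.0595; -0.0688 0.5880 -0.0206; 0.0071 0.0249 0.5949]  nu=[2.0542, 0.9324, 5.8404]  x^+=[2.4531, -1.6484, 1.5342]  P^+=[0.2224 0.0067 0.0153; 0.0067 0.1411 0.0033; 0.0153 0.0033 0.1674]
step 4: x^-=[2.3901, -1.5398, 2.1844]  P^-=[0.5537 -0.0442 0.0108; -0.0442 0.3555 0.0185; 0.0108 0.0185 0.4007]  S=[0.9751 -0.1219 -0.1000; -0.1219 0.5944 0.0264; -0.1000 0.0264 0.6801]  K=[0.5941 0.0826 0.0613; -0.0682 0.5829 -0.0179; 0.0084 0.0277 0.5877]  nu=[-2.0374, 3.9487, -4.7111]  x^+=[1.2173, 0.9853, -0.4924]  P^+=[0.2219 0.0066 0.0158; 0.0066 0.1399 0.0039; 0.0158 0.0039 0.1654]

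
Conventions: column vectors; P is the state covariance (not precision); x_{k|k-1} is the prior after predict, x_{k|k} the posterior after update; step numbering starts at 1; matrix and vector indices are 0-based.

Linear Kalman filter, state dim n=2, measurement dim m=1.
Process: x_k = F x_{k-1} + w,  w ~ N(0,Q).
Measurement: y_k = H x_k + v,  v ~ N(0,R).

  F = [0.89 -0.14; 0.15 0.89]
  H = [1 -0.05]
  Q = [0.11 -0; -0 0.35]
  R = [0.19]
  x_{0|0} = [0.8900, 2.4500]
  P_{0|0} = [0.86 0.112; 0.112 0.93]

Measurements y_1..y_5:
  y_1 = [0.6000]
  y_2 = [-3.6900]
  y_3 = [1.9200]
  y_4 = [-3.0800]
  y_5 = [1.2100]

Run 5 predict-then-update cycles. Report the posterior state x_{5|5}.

x_post = [-0.1320, 0.1066]

step 1: x^-=[0.4491, 2.3140]  P^-=[0.7815 0.0853; 0.0853 1.1359]  S=[0.9658]  K=[0.8048; 0.0295]  nu=[0.2666]  x^+=[0.6636, 2.3219]  P^+=[0.1560 0.0624; 0.0624 1.1351]
step 2: x^-=[0.2656, 2.1660]  P^-=[0.2403 -0.0725; -0.0725 1.2692]  S=[0.4407]  K=[0.5535; -0.3085]  nu=[-3.8473]  x^+=[-1.8637, 3.3530]  P^+=[0.1053 0.0027; 0.0027 1.2273]
step 3: x^-=[-2.1281, 2.7046]  P^-=[0.2168 -0.1367; -0.1367 1.3252]  S=[0.4238]  K=[0.5277; -0.4791]  nu=[4.1834]  x^+=[0.0794, 0.7005]  P^+=[0.0988 -0.0296; -0.0296 1.2280]
step 4: x^-=[-0.0274, 0.6354]  P^-=[0.2197 -0.1627; -0.1627 1.3170]  S=[0.4293]  K=[0.5308; -0.5324]  nu=[-3.0208]  x^+=[-1.6307, 2.2435]  P^+=[0.0988 -0.0414; -0.0414 1.1954]
step 5: x^-=[-1.7654, 1.7521]  P^-=[0.2220 -0.1677; -0.1677 1.2880]  S=[0.4320]  K=[0.5333; -0.5372]  nu=[3.0630]  x^+=[-0.1320, 0.1066]  P^+=[0.0991 -0.0439; -0.0439 1.1633]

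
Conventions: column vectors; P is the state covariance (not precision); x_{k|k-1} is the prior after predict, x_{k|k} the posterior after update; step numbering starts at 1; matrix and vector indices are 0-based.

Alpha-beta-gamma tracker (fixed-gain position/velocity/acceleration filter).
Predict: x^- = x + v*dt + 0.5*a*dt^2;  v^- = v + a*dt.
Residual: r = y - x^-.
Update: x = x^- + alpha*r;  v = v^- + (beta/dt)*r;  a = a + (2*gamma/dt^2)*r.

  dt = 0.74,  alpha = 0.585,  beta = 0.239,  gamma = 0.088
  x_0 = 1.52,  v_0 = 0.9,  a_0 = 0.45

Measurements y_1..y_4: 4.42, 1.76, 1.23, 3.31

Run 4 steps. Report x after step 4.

step 1: x_pred=2.3092  r=2.1108  x^+=3.5440  v^+=1.9147  a^+=1.1284
step 2: x_pred=5.2699  r=-3.5099  x^+=3.2166  v^+=1.6162  a^+=0.0003
step 3: x_pred=4.4126  r=-3.1826  x^+=2.5508  v^+=0.5885  a^+=-1.0226
step 4: x_pred=2.7063  r=0.6037  x^+=3.0595  v^+=0.0268  a^+=-0.8286

x_post = 3.0595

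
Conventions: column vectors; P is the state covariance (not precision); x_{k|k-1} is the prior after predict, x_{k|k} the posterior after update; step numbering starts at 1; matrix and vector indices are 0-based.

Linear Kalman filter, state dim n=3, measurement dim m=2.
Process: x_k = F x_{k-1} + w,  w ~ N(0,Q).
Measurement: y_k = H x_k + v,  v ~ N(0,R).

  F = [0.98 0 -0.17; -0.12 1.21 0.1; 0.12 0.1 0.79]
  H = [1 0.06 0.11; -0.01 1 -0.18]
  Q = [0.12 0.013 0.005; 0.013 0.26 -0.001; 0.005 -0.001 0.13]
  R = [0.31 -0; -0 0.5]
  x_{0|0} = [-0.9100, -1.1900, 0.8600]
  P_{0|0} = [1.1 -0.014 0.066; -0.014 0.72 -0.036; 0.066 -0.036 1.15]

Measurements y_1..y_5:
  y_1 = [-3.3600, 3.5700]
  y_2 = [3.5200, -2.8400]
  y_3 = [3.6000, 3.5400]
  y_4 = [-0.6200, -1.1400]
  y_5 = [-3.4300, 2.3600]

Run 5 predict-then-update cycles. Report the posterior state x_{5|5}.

x_post = [-1.4256, 1.5517, 0.6503]

step 1: x^-=[-1.0380, -1.2447, 0.4512]  P^-=[1.1877 -0.1373 0.0289; -0.1373 1.3353 0.1190; 0.0289 0.1190 0.8772]  S=[1.5046 -0.0798; -0.0798 1.8238]  K=[0.7834 -0.0504; 0.0090 0.7215; 0.0872 -0.0177]  nu=[-2.2969, 4.8855]  x^+=[-3.0835, 2.2598, 0.1647]  P^+=[0.2535 -0.0365 -0.0769; -0.0365 0.3867 0.1461; -0.0769 0.1461 0.8650]
step 2: x^-=[-3.0498, 3.1208, -0.0139]  P^-=[0.4141 -0.1140 -0.1454; -0.1140 0.8863 0.2531; -0.1454 0.2531 0.6850]  S=[0.6932 -0.0270; -0.0270 1.3191]  K=[0.5621 -0.0582; -0.0227 0.6377; -0.0753 0.0980]  nu=[6.3841, -5.9938]  x^+=[0.8875, -0.8464, -1.0819]  P^+=[0.1888 -0.0465 -0.1069; -0.0465 0.3487 0.1682; -0.1069 0.1682 0.6680]
step 3: x^-=[1.0537, -1.2388, -0.8328]  P^-=[0.3563 -0.1229 -0.1505; -0.1229 0.8366 0.2563; -0.1505 0.2563 0.5583]  S=[0.6315 -0.0345; -0.0345 1.2644]  K=[0.5227 -0.0643; -0.0363 0.6252; -0.1101 0.1214]  nu=[2.7122, 4.6395]  x^+=[2.1730, 1.5633, -0.5680]  P^+=[0.1762 -0.0487 -0.1019; -0.0487 0.3401 0.1553; -0.1019 0.1553 0.5311]
step 4: x^-=[2.2261, 1.5740, -0.0316]  P^-=[0.3385 -0.1185 -0.1298; -0.1185 0.8199 0.2315; -0.1298 0.2315 0.4714]  S=[0.6174 -0.0355; -0.0355 1.2538]  K=[0.5099 -0.0642; -0.0354 0.6207; -0.0971 0.1152]  nu=[-2.9371, -2.6975]  x^+=[0.9016, 0.0037, -0.0573]  P^+=[0.1705 -0.0462 -0.0877; -0.0462 0.3346 0.1374; -0.0877 0.1374 0.4482]
step 5: x^-=[0.8933, -0.1095, 0.0633]  P^-=[0.3259 -0.1080 -0.1081; -0.1080 0.8056 0.2063; -0.1081 0.2063 0.4195]  S=[0.6098 -0.0312; -0.0312 1.2467]  K=[0.5011 -0.0611; -0.0292 0.6165; -0.0759 0.1039]  nu=[-4.3237, 2.4898]  x^+=[-1.4256, 1.5517, 0.6503]  P^+=[0.1662 -0.0424 -0.0752; -0.0424 0.3301 0.1235; -0.0752 0.1235 0.4020]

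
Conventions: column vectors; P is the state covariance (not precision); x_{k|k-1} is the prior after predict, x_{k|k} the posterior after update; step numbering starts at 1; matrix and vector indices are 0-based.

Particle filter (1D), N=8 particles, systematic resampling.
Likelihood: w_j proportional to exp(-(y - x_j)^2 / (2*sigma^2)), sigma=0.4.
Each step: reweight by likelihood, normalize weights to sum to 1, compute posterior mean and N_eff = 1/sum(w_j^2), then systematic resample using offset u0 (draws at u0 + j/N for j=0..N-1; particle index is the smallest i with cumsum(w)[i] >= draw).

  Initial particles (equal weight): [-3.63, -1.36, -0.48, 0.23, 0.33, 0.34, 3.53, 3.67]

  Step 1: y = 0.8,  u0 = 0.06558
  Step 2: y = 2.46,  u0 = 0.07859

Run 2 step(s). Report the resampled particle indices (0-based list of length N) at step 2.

step 1: w=[0.0000, 0.0000, 0.0043, 0.2614, 0.3618, 0.3725, 0.0000, 0.0000]  mean=0.3041  Neff=2.9587  idx=[3, 3, 4, 4, 4, 5, 5, 5]
step 2: w=[0.0369, 0.0369, 0.1441, 0.1441, 0.1441, 0.1646, 0.1646, 0.1646]  mean=0.3276  Neff=6.8341  idx=[2, 2, 3, 4, 5, 6, 6, 7]

resampled_idx = [2, 2, 3, 4, 5, 6, 6, 7]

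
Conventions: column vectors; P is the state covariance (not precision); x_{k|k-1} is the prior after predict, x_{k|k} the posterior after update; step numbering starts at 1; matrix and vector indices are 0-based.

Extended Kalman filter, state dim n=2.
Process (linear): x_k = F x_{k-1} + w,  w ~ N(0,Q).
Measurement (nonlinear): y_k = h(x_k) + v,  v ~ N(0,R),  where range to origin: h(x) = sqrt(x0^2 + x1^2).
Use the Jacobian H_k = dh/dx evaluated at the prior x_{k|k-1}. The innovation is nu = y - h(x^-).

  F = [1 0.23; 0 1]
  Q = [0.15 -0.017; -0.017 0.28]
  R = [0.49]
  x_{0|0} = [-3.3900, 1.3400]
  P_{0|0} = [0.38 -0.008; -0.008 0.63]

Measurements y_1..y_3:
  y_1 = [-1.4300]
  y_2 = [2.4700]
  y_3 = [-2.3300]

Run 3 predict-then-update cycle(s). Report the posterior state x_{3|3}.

step 1: x^-=[-3.0818, 1.3400]  P^-=[0.5596 0.1199; 0.1199 0.9100]  H_jac=[-0.9171 0.3987]  S=[1.0177]  K=[-0.4573; 0.2485]  nu=[-4.7905]  x^+=[-0.8909, 0.1495]  P^+=[0.3468 0.2356; 0.2356 0.8471]
step 2: x^-=[-0.8565, 0.1495]  P^-=[0.6500 0.4134; 0.4134 1.1271]  H_jac=[-0.9851 0.1719]  S=[1.0140]  K=[-0.5613; -0.2105]  nu=[1.6005]  x^+=[-1.7549, -0.1874]  P^+=[0.3304 0.2936; 0.2936 1.0822]
step 3: x^-=[-1.7981, -0.1874]  P^-=[0.6727 0.5255; 0.5255 1.3622]  H_jac=[-0.9946 -0.1037]  S=[1.2785]  K=[-0.5660; -0.5193]  nu=[-4.1378]  x^+=[0.5438, 1.9612]  P^+=[0.2632 0.1497; 0.1497 1.0175]

x_post = [0.5438, 1.9612]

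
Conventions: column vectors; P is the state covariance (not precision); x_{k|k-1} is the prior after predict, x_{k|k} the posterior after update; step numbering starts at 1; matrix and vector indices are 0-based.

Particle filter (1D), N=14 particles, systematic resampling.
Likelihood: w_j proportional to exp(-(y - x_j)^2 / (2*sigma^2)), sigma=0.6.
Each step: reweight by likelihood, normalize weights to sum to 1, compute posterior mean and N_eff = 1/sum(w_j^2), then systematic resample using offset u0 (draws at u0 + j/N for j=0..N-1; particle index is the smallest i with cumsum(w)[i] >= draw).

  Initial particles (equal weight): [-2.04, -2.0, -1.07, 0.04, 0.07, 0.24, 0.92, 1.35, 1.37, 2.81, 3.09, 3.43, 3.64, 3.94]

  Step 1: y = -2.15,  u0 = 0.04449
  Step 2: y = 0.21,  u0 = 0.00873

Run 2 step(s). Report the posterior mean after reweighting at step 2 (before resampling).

post_mean = -1.1779

step 1: w=[0.4567, 0.4501, 0.0919, 0.0006, 0.0005, 0.0002, 0.0000, 0.0000, 0.0000, 0.0000, 0.0000, 0.0000, 0.0000, 0.0000]  mean=-1.9302  Neff=2.3830  idx=[0, 0, 0, 0, 0, 0, 1, 1, 1, 1, 1, 1, 1, 2]
step 2: w=[0.0076, 0.0076, 0.0076, 0.0076, 0.0076, 0.0076, 0.0098, 0.0098, 0.0098, 0.0098, 0.0098, 0.0098, 0.0098, 0.8859]  mean=-1.1779  Neff=1.2725  idx=[1, 9, 13, 13, 13, 13, 13, 13, 13, 13, 13, 13, 13, 13]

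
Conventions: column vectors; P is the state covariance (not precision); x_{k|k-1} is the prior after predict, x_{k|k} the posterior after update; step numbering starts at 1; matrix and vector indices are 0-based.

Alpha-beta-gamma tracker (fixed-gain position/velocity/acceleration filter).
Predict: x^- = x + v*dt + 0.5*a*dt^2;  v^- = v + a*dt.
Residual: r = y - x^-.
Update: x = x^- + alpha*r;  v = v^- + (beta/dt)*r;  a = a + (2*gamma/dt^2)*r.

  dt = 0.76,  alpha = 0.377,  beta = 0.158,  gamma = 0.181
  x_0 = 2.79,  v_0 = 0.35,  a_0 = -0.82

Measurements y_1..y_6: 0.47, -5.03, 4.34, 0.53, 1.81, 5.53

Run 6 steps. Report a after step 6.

a_post = 12.4771

step 1: x_pred=2.8192  r=-2.3492  x^+=1.9335  v^+=-0.7616  a^+=-2.2923
step 2: x_pred=0.6927  r=-5.7227  x^+=-1.4647  v^+=-3.6935  a^+=-5.8789
step 3: x_pred=-5.9696  r=10.3096  x^+=-2.0829  v^+=-6.0181  a^+=0.5824
step 4: x_pred=-6.4884  r=7.0184  x^+=-3.8425  v^+=-4.1164  a^+=4.9811
step 5: x_pred=-5.5324  r=7.3424  x^+=-2.7643  v^+=1.1957  a^+=9.5828
step 6: x_pred=0.9120  r=4.6180  x^+=2.6530  v^+=9.4387  a^+=12.4771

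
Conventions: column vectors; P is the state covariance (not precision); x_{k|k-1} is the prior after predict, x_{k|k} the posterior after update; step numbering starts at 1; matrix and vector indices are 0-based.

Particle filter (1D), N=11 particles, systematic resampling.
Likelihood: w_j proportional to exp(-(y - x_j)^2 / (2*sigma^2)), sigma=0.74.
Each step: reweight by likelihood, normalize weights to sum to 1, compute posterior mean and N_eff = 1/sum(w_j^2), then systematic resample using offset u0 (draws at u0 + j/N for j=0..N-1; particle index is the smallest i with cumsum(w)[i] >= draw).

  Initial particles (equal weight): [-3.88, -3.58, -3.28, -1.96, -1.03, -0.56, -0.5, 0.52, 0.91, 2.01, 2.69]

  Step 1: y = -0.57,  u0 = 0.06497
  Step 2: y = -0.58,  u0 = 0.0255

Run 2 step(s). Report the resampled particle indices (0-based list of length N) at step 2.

step 1: w=[0.0000, 0.0001, 0.0004, 0.0494, 0.2377, 0.2883, 0.2870, 0.0974, 0.0390, 0.0007, 0.0000]  mean=-0.5605  Neff=4.2470  idx=[4, 4, 4, 5, 5, 5, 6, 6, 6, 7, 8]
step 2: w=[0.0930, 0.0930, 0.0930, 0.1118, 0.1118, 0.1118, 0.1112, 0.1112, 0.1112, 0.0371, 0.0147]  mean=-0.6094  Neff=9.7869  idx=[0, 1, 2, 3, 3, 4, 5, 6, 7, 8, 8]

resampled_idx = [0, 1, 2, 3, 3, 4, 5, 6, 7, 8, 8]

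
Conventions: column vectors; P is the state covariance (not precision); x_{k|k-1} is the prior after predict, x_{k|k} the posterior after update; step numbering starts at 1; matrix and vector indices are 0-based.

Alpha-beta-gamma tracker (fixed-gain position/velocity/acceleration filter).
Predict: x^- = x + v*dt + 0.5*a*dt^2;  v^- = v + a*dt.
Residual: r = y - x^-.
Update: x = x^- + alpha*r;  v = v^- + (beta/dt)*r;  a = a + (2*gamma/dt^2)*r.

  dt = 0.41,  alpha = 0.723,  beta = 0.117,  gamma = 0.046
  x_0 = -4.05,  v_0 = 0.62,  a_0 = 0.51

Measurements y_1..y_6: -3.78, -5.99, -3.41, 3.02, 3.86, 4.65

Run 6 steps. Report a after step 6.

a_post = 4.0112

step 1: x_pred=-3.7529  r=-0.0271  x^+=-3.7725  v^+=0.8214  a^+=0.4952
step 2: x_pred=-3.3941  r=-2.5959  x^+=-5.2709  v^+=0.2836  a^+=-0.9255
step 3: x_pred=-5.2324  r=1.8224  x^+=-3.9148  v^+=0.4242  a^+=0.0719
step 4: x_pred=-3.7348  r=6.7548  x^+=1.1489  v^+=2.3813  a^+=3.7688
step 5: x_pred=2.4420  r=1.4180  x^+=3.4672  v^+=4.3311  a^+=4.5448
step 6: x_pred=5.6250  r=-0.9750  x^+=4.9201  v^+=5.9163  a^+=4.0112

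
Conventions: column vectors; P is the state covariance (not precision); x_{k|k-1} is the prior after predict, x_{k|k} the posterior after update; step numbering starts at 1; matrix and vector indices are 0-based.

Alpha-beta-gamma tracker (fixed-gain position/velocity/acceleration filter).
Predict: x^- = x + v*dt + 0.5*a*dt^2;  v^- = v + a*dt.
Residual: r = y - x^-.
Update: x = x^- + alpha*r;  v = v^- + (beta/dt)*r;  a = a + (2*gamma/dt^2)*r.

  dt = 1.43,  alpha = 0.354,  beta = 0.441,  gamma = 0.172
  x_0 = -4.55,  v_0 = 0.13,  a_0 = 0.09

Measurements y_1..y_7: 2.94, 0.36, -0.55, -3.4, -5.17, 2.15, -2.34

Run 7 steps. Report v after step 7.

v_post = -0.8031

step 1: x_pred=-4.2721  r=7.2121  x^+=-1.7190  v^+=2.4828  a^+=1.3032
step 2: x_pred=3.1640  r=-2.8040  x^+=2.1714  v^+=3.4818  a^+=0.8315
step 3: x_pred=8.0005  r=-8.5505  x^+=4.9736  v^+=2.0340  a^+=-0.6068
step 4: x_pred=7.2617  r=-10.6617  x^+=3.4875  v^+=-2.1218  a^+=-2.4004
step 5: x_pred=-2.0010  r=-3.1690  x^+=-3.1228  v^+=-6.5317  a^+=-2.9335
step 6: x_pred=-15.4625  r=17.6125  x^+=-9.2276  v^+=-5.2950  a^+=0.0293
step 7: x_pred=-16.7696  r=14.4296  x^+=-11.6615  v^+=-0.8031  a^+=2.4567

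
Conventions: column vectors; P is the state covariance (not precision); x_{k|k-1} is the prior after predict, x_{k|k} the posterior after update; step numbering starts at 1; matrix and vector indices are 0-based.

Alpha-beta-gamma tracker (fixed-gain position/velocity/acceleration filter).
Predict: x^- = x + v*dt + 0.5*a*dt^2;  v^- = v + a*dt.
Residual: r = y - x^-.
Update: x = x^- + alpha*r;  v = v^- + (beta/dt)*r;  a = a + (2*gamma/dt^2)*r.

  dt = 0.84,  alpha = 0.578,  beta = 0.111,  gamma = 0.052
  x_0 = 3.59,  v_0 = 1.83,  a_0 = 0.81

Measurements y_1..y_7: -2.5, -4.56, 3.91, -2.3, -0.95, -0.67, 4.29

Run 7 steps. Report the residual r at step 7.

step 1: x_pred=5.4130  r=-7.9130  x^+=0.8393  v^+=1.4648  a^+=-0.3563
step 2: x_pred=1.9440  r=-6.5040  x^+=-1.8153  v^+=0.3060  a^+=-1.3149
step 3: x_pred=-2.0222  r=5.9322  x^+=1.4066  v^+=-0.0147  a^+=-0.4406
step 4: x_pred=1.2389  r=-3.5389  x^+=-0.8066  v^+=-0.8524  a^+=-0.9622
step 5: x_pred=-1.8621  r=0.9121  x^+=-1.3349  v^+=-1.5401  a^+=-0.8278
step 6: x_pred=-2.9206  r=2.2506  x^+=-1.6198  v^+=-1.9380  a^+=-0.4960
step 7: x_pred=-3.4227  r=7.7127  x^+=1.0352  v^+=-1.3355  a^+=0.6408

resid = 7.7127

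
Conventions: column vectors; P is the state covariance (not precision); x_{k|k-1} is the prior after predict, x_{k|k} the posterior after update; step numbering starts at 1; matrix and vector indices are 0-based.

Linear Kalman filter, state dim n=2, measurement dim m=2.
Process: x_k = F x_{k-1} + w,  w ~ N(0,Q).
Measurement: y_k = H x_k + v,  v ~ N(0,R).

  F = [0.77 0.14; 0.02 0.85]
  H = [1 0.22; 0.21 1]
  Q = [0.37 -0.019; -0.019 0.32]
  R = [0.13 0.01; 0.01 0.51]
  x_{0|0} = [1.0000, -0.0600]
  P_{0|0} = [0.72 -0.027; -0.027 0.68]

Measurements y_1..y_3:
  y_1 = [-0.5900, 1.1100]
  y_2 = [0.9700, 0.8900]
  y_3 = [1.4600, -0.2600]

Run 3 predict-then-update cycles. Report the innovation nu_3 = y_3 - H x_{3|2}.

step 1: x^-=[0.7616, -0.0310]  P^-=[0.8044 0.0553; 0.0553 0.8107]  S=[0.9979 0.4151; 0.4151 1.3794]  K=[0.8580 -0.0957; -0.0158 0.6009]  nu=[-1.3448, 0.9811]  x^+=[-0.4861, 0.5798]  P^+=[0.1252 -0.0665; -0.0665 0.3203]
step 2: x^-=[-0.2931, 0.4831]  P^-=[0.4362 -0.0227; -0.0227 0.5492]  S=[0.5828 0.1987; 0.1987 1.0689]  K=[0.7665 -0.0780; -0.0056 0.5104]  nu=[1.1568, 0.4684]  x^+=[0.5570, 0.7157]  P^+=[0.1111 -0.0554; -0.0554 0.2719]
step 3: x^-=[0.5291, 0.6195]  P^-=[0.4292 -0.0214; -0.0214 0.5146]  S=[0.5747 0.1910; 0.1910 1.0345]  K=[0.7634 -0.0745; -0.0043 0.4939]  nu=[0.7946, -0.9906]  x^+=[1.2095, 0.1268]  P^+=[0.1103 -0.0535; -0.0535 0.2631]

innov = [0.7946, -0.9906]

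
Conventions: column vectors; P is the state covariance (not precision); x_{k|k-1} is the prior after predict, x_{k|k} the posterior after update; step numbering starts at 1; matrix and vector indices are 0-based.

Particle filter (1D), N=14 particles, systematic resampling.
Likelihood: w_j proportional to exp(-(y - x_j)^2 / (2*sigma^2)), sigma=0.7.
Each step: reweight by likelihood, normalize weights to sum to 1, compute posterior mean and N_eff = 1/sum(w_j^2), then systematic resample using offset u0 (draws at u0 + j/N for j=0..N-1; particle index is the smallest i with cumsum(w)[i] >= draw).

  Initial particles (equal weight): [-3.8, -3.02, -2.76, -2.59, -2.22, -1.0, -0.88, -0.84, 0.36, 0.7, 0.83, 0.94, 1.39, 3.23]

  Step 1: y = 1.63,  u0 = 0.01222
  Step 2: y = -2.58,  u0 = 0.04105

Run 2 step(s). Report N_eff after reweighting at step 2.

step 1: w=[0.0000, 0.0000, 0.0000, 0.0000, 0.0000, 0.0003, 0.0006, 0.0007, 0.0698, 0.1497, 0.1884, 0.2227, 0.3413, 0.0266]  mean=1.0543  Neff=4.3569  idx=[8, 9, 9, 10, 10, 10, 11, 11, 11, 12, 12, 12, 12, 12]
step 2: w=[0.6930, 0.0801, 0.0801, 0.0330, 0.0330, 0.0330, 0.0151, 0.0151, 0.0151, 0.0005, 0.0005, 0.0005, 0.0005, 0.0005]  mean=0.4898  Neff=2.0118  idx=[0, 0, 0, 0, 0, 0, 0, 0, 0, 0, 1, 2, 4, 7]

N_eff = 2.0118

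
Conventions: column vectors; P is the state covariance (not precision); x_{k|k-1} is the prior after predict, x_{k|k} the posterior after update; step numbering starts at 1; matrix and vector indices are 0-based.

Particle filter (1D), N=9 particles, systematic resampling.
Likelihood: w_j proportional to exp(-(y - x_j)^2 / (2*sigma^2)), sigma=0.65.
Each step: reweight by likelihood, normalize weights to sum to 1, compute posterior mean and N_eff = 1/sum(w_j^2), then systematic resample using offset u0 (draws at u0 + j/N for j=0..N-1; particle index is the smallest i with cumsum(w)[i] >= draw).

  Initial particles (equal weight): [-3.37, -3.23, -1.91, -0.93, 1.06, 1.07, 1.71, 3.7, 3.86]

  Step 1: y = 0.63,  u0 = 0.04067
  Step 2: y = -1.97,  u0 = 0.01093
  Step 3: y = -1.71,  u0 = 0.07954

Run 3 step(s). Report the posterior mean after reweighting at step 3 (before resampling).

post_mean = 1.0643

step 1: w=[0.0000, 0.0000, 0.0003, 0.0294, 0.4214, 0.4170, 0.1319, 0.0000, 0.0000]  mean=1.0906  Neff=2.7046  idx=[4, 4, 4, 4, 5, 5, 5, 5, 6]
step 2: w=[0.1294, 0.1294, 0.1294, 0.1294, 0.1204, 0.1204, 0.1204, 0.1204, 0.0007]  mean=1.0653  Neff=8.0015  idx=[0, 0, 1, 2, 3, 4, 5, 6, 7]
step 3: w=[0.1143, 0.1143, 0.1143, 0.1143, 0.1143, 0.1071, 0.1071, 0.1071, 0.1071]  mean=1.0643  Neff=8.9905  idx=[0, 1, 2, 3, 4, 5, 6, 7, 8]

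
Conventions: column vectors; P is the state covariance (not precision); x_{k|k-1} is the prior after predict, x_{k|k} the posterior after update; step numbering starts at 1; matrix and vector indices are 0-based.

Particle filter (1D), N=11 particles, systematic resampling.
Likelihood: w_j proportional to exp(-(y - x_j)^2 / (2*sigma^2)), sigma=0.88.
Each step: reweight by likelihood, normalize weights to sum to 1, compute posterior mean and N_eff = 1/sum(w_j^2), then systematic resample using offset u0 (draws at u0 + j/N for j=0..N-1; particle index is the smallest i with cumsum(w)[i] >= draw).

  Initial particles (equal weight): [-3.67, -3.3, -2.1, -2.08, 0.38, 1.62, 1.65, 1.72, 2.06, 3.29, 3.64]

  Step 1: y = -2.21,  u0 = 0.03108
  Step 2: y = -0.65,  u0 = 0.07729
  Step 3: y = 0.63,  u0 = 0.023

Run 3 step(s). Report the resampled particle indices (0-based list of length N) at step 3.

resampled_idx = [0, 1, 2, 3, 4, 5, 6, 7, 8, 9, 10]

step 1: w=[0.0931, 0.1712, 0.3659, 0.3648, 0.0049, 0.0000, 0.0000, 0.0000, 0.0000, 0.0000, 0.0000]  mean=-2.4321  Neff=3.2788  idx=[0, 1, 1, 2, 2, 2, 2, 3, 3, 3, 3]
step 2: w=[0.0013, 0.0051, 0.0051, 0.1213, 0.1213, 0.1213, 0.1213, 0.1259, 0.1259, 0.1259, 0.1259]  mean=-2.1041  Neff=8.1796  idx=[3, 4, 5, 5, 6, 7, 8, 8, 9, 10, 10]
step 3: w=[0.0874, 0.0874, 0.0874, 0.0874, 0.0874, 0.0938, 0.0938, 0.0938, 0.0938, 0.0938, 0.0938]  mean=-2.0887  Neff=10.9867  idx=[0, 1, 2, 3, 4, 5, 6, 7, 8, 9, 10]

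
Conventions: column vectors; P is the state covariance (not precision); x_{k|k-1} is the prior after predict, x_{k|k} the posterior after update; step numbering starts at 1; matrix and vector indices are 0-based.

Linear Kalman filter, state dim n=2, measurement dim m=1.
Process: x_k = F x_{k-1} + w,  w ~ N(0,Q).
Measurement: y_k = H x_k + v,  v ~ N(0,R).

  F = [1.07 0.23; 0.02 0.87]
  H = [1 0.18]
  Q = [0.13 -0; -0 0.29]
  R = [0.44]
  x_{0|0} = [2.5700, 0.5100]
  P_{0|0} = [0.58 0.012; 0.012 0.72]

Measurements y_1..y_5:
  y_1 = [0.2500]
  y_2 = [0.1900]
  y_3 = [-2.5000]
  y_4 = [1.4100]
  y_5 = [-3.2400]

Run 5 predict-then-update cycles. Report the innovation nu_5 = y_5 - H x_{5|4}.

step 1: x^-=[2.8672, 0.4951]  P^-=[0.8380 0.1677; 0.1677 0.8356]  S=[1.3655]  K=[0.6358; 0.2330]  nu=[-2.7063]  x^+=[1.1464, -0.1354]  P^+=[0.2860 -0.0346; -0.0346 0.7615]
step 2: x^-=[1.1955, -0.0949]  P^-=[0.4807 0.1262; 0.1262 0.8653]  S=[0.9942]  K=[0.5064; 0.2836]  nu=[-0.9885]  x^+=[0.6950, -0.3752]  P^+=[0.2258 -0.0166; -0.0166 0.7853]
step 3: x^-=[0.6574, -0.3125]  P^-=[0.4219 0.1465; 0.1465 0.8839]  S=[0.9433]  K=[0.4752; 0.3240]  nu=[-3.1011]  x^+=[-0.8163, -1.3171]  P^+=[0.2089 0.0012; 0.0012 0.7850]
step 4: x^-=[-1.1764, -1.1622]  P^-=[0.4113 0.1627; 0.1627 0.8843]  S=[0.9385]  K=[0.4694; 0.3430]  nu=[2.7956]  x^+=[0.1359, -0.2034]  P^+=[0.2045 0.0116; 0.0116 0.7739]
step 5: x^-=[0.0987, -0.1743]  P^-=[0.4107 0.1701; 0.1701 0.8762]  S=[0.9404]  K=[0.4693; 0.3486]  nu=[-3.3073]  x^+=[-1.4536, -1.3272]  P^+=[0.2036 0.0162; 0.0162 0.7620]

innov = [-3.3073]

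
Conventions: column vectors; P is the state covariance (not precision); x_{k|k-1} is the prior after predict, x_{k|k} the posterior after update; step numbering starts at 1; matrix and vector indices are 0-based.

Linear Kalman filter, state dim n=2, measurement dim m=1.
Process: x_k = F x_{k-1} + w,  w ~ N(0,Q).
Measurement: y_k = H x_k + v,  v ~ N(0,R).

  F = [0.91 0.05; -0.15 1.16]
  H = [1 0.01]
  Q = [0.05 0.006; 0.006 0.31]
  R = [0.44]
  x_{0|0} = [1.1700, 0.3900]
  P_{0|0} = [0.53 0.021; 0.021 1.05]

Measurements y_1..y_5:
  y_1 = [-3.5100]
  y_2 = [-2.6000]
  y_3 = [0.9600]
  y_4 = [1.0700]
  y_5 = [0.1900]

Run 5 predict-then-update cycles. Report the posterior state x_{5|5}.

step 1: x^-=[1.0842, 0.2769]  P^-=[0.4934 0.0166; 0.0166 1.7275]  S=[0.9339]  K=[0.5285; 0.0362]  nu=[-4.5970]  x^+=[-1.3454, 0.1103]  P^+=[0.2326 -0.0013; -0.0013 1.7263]
step 2: x^-=[-1.2188, 0.3298]  P^-=[0.2468 0.0730; 0.0730 2.6386]  S=[0.6885]  K=[0.3595; 0.1443]  nu=[-1.3845]  x^+=[-1.7165, 0.1299]  P^+=[0.1578 0.0373; 0.0373 2.6242]
step 3: x^-=[-1.5555, 0.4082]  P^-=[0.1906 0.1757; 0.1757 3.8317]  S=[0.6345]  K=[0.3032; 0.3373]  nu=[2.5114]  x^+=[-0.7941, 1.2554]  P^+=[0.1323 0.1108; 0.1108 3.7595]
step 4: x^-=[-0.6598, 1.5753]  P^-=[0.1790 0.3222; 0.3222 5.3332]  S=[0.6260]  K=[0.2911; 0.5998]  nu=[1.7141]  x^+=[-0.1608, 2.6034]  P^+=[0.1260 0.2128; 0.2128 5.1080]
step 5: x^-=[-0.0161, 3.0441]  P^-=[0.1865 0.5081; 0.5081 7.1121]  S=[0.6373]  K=[0.3005; 0.9089]  nu=[0.1757]  x^+=[0.0367, 3.2038]  P^+=[0.1289 0.3341; 0.3341 6.5856]

x_post = [0.0367, 3.2038]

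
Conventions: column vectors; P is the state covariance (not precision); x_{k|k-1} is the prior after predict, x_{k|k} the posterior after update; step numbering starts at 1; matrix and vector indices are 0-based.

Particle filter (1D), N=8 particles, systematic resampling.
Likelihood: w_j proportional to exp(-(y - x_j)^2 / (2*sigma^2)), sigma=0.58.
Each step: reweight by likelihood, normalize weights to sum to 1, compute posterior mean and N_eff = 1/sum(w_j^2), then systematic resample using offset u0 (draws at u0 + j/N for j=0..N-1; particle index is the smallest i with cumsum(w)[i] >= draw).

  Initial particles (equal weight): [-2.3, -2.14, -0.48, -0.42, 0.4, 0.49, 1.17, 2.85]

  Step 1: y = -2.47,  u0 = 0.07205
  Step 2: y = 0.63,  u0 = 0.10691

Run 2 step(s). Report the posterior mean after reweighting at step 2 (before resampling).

step 1: w=[0.5283, 0.4691, 0.0015, 0.0011, 0.0000, 0.0000, 0.0000, 0.0000]  mean=-2.2201  Neff=2.0034  idx=[0, 0, 0, 0, 1, 1, 1, 1]
step 2: w=[0.0512, 0.0512, 0.0512, 0.0512, 0.1988, 0.1988, 0.1988, 0.1988]  mean=-2.1728  Neff=5.9339  idx=[2, 4, 4, 5, 6, 6, 7, 7]

post_mean = -2.1728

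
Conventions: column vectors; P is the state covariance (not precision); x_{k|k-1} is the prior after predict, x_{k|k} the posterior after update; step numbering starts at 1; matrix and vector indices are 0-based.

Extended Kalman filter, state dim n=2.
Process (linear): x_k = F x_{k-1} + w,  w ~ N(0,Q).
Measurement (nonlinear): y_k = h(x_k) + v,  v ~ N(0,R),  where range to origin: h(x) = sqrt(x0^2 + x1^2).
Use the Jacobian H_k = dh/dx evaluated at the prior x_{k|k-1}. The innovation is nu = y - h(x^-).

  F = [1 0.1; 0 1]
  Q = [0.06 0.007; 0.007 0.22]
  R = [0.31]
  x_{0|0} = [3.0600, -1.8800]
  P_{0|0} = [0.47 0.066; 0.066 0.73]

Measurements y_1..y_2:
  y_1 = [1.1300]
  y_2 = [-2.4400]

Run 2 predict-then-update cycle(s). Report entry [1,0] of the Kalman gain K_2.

K[1,0] = -0.0574

step 1: x^-=[2.8720, -1.8800]  P^-=[0.5505 0.1460; 0.1460 0.9500]  H_jac=[0.8367 -0.5477]  S=[0.8465]  K=[0.4496; -0.4703]  nu=[-2.3026]  x^+=[1.8367, -0.7970]  P^+=[0.3794 0.3250; 0.3250 0.7627]
step 2: x^-=[1.7570, -0.7970]  P^-=[0.5120 0.4083; 0.4083 0.9827]  H_jac=[0.9107 -0.4131]  S=[0.5951]  K=[0.5000; -0.0574]  nu=[-4.3693]  x^+=[-0.4279, -0.5463]  P^+=[0.3632 0.4254; 0.4254 0.9808]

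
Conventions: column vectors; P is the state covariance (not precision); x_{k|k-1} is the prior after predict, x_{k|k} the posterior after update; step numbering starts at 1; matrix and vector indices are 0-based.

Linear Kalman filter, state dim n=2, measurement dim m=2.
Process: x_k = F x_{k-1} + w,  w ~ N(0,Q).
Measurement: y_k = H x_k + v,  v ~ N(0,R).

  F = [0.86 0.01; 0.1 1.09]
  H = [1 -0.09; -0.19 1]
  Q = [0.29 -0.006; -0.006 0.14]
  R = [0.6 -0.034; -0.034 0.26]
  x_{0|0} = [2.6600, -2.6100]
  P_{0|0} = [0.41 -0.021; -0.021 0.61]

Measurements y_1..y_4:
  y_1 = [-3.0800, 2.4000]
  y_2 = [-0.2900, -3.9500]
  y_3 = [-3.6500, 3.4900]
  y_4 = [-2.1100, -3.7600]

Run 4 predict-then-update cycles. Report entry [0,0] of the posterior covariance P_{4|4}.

P_post[0,0] = 0.2740

step 1: x^-=[2.2615, -2.5789]  P^-=[0.5929 0.0162; 0.0162 0.8643]  S=[1.1970 -0.2080; -0.2080 1.1395]  K=[0.4951 0.0057; 0.0825 0.7708]  nu=[-5.5736, 5.4086]  x^+=[-0.4672, 1.1304]  P^+=[0.3006 0.0418; 0.0418 0.2055]
step 2: x^-=[-0.3905, 1.1854]  P^-=[0.5131 0.0613; 0.0613 0.3963]  S=[1.1053 -0.1048; -0.1048 0.6515]  K=[0.4610 0.0186; 0.0804 0.6033]  nu=[0.2072, -5.2096]  x^+=[-0.3919, -1.9410]  P^+=[0.2798 0.0423; 0.0423 0.1622]
step 3: x^-=[-0.3565, -2.1549]  P^-=[0.4977 0.0595; 0.0595 0.3447]  S=[1.0897 -0.0990; -0.0990 0.6000]  K=[0.4533 0.0164; 0.0778 0.5685]  nu=[-3.4875, 5.5772]  x^+=[-1.8455, 0.7440]  P^+=[0.2751 0.0411; 0.0411 0.1530]
step 4: x^-=[-1.5797, 0.6265]  P^-=[0.4942 0.0579; 0.0579 0.3335]  S=[1.0865 -0.0990; -0.0990 0.5893]  K=[0.4514 0.0148; 0.0767 0.5601]  nu=[-0.4739, -4.6866]  x^+=[-1.8629, -2.0348]  P^+=[0.2740 0.0406; 0.0406 0.1507]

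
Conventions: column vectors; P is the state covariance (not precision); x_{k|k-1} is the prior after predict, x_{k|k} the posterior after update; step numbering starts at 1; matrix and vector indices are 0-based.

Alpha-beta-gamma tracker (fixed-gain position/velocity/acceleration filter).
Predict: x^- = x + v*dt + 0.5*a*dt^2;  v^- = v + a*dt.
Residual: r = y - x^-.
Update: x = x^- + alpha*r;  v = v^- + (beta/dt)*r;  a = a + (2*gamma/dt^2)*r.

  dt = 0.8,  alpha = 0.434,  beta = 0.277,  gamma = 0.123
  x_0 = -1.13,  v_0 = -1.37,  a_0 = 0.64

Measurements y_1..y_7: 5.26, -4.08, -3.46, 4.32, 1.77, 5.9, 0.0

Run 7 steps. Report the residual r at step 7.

resid = -6.3791

step 1: x_pred=-2.0212  r=7.2812  x^+=1.1388  v^+=1.6631  a^+=3.4387
step 2: x_pred=3.5697  r=-7.6497  x^+=0.2497  v^+=1.7654  a^+=0.4983
step 3: x_pred=1.8215  r=-5.2815  x^+=-0.4707  v^+=0.3353  a^+=-1.5317
step 4: x_pred=-0.6926  r=5.0126  x^+=1.4829  v^+=0.8455  a^+=0.3950
step 5: x_pred=2.2857  r=-0.5157  x^+=2.0619  v^+=0.9830  a^+=0.1967
step 6: x_pred=2.9112  r=2.9888  x^+=4.2083  v^+=2.1752  a^+=1.3456
step 7: x_pred=6.3791  r=-6.3791  x^+=3.6106  v^+=1.0429  a^+=-1.1064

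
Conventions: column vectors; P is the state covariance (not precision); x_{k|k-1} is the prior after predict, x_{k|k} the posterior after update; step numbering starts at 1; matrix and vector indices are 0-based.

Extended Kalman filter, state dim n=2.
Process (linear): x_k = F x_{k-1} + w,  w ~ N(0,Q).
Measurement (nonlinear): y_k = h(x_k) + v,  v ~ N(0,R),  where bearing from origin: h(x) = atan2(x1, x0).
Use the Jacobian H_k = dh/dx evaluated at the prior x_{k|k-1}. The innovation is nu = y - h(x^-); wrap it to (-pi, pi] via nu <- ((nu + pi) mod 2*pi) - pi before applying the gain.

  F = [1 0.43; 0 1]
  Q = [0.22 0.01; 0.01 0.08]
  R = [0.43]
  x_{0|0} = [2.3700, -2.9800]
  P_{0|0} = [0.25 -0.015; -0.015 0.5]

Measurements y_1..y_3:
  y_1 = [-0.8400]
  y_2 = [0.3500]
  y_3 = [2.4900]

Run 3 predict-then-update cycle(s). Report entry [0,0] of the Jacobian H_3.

step 1: x^-=[1.0886, -2.9800]  P^-=[0.5495 0.2100; 0.2100 0.5800]  H_jac=[0.2961 0.1082]  S=[0.4984]  K=[0.3720; 0.2506]  nu=[0.3806]  x^+=[1.2302, -2.8846]  P^+=[0.4806 0.1635; 0.1635 0.5487]
step 2: x^-=[-0.0102, -2.8846]  P^-=[0.9427 0.4095; 0.4095 0.6287]  H_jac=[0.3467 -0.0012]  S=[0.5429]  K=[0.6010; 0.2600]  nu=[1.9243]  x^+=[1.1462, -2.3843]  P^+=[0.7466 0.3246; 0.3246 0.5920]
step 3: x^-=[0.1210, -2.3843]  P^-=[1.3552 0.5892; 0.5892 0.6720]  H_jac=[0.4183 0.0212]  S=[0.6779]  K=[0.8547; 0.3846]  nu=[-2.2731]  x^+=[-1.8219, -3.2585]  P^+=[0.8600 0.3663; 0.3663 0.5717]

H_jac[0,0] = 0.4183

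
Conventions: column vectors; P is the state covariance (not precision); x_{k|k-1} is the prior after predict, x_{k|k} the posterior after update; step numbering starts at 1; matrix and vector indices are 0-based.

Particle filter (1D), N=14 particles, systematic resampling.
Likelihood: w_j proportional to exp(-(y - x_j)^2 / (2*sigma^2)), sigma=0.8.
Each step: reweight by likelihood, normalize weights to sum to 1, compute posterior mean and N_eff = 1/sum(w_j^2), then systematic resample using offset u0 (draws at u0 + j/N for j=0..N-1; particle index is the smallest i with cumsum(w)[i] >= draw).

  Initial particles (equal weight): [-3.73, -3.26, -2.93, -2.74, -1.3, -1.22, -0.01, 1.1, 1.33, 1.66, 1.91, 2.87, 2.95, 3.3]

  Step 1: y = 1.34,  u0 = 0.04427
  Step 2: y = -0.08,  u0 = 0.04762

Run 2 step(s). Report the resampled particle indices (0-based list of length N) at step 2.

step 1: w=[0.0000, 0.0000, 0.0000, 0.0000, 0.0010, 0.0014, 0.0567, 0.2250, 0.2354, 0.2173, 0.1826, 0.0378, 0.0311, 0.0117]  mean=1.5053  Neff=5.1988  idx=[6, 7, 7, 7, 8, 8, 8, 9, 9, 9, 10, 10, 10, 12]
step 2: w=[0.3255, 0.1101, 0.1101, 0.1101, 0.0691, 0.0691, 0.0691, 0.0307, 0.0307, 0.0307, 0.0148, 0.0148, 0.0148, 0.0003]  mean=0.8744  Neff=6.2439  idx=[0, 0, 0, 0, 1, 1, 2, 3, 3, 4, 5, 6, 8, 11]

resampled_idx = [0, 0, 0, 0, 1, 1, 2, 3, 3, 4, 5, 6, 8, 11]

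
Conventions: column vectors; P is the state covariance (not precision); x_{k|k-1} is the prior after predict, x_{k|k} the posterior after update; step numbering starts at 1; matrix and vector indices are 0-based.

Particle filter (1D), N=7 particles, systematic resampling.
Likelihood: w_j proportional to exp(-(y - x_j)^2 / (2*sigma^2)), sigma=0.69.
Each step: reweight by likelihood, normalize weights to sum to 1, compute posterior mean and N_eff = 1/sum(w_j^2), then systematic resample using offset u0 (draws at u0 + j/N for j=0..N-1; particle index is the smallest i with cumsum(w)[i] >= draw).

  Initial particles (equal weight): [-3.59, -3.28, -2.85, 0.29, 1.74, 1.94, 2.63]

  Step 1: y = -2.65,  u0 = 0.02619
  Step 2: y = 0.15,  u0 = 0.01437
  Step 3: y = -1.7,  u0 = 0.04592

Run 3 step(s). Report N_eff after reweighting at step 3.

N_eff = 6.5050

step 1: w=[0.1964, 0.3274, 0.4762, 0.0001, 0.0000, 0.0000, 0.0000]  mean=-3.1359  Neff=2.6845  idx=[0, 0, 1, 1, 2, 2, 2]
step 2: w=[0.0017, 0.0017, 0.0176, 0.0176, 0.3205, 0.3205, 0.3205]  mean=-2.8676  Neff=3.2388  idx=[2, 4, 4, 5, 5, 6, 6]
step 3: w=[0.0463, 0.1589, 0.1589, 0.1589, 0.1589, 0.1589, 0.1589]  mean=-2.8699  Neff=6.5050  idx=[0, 1, 2, 3, 4, 5, 6]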